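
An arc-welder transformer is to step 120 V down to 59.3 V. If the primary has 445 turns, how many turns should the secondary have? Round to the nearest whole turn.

N_s/N_p = V_s/V_p, so N_s = 445 × 59.3/120 = 219.9 ≈ 220 turns.

N_s = 220 turns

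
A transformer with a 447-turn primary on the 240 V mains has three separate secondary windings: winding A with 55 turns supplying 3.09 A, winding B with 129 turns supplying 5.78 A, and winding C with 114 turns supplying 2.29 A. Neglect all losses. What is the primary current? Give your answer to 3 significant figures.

I_p ≈ 2.63 A

V_A = 240 × 55/447 = 29.530 V; V_B = 240 × 129/447 = 69.262 V; V_C = 240 × 114/447 = 61.208 V.
P_out = V_A I_A + V_B I_B + V_C I_C = 29.530×3.09 + 69.262×5.78 + 61.208×2.29 = 91.248 + 400.33 + 140.17 = 631.75 W.
Ideal ⇒ P_in = P_out, so I_p = P_out/V_p = 631.75/240 = 2.63 A.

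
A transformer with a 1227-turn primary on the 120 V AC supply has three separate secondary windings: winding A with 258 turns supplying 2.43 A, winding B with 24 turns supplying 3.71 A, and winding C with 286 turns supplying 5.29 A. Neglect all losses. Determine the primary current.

V_A = 120 × 258/1227 = 25.232 V; V_B = 120 × 24/1227 = 2.3472 V; V_C = 120 × 286/1227 = 27.971 V.
P_out = V_A I_A + V_B I_B + V_C I_C = 25.232×2.43 + 2.3472×3.71 + 27.971×5.29 = 61.314 + 8.7081 + 147.96 = 217.99 W.
Ideal ⇒ P_in = P_out, so I_p = P_out/V_p = 217.99/120 = 1.82 A.

I_p ≈ 1.82 A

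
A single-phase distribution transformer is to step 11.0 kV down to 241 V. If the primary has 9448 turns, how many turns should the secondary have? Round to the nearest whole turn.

N_s/N_p = V_s/V_p, so N_s = 9448 × 241/11000 = 207.0 ≈ 207 turns.

N_s = 207 turns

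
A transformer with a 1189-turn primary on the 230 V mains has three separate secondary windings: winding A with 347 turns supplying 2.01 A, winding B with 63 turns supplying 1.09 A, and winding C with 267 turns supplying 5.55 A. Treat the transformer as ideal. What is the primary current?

V_A = 230 × 347/1189 = 67.124 V; V_B = 230 × 63/1189 = 12.187 V; V_C = 230 × 267/1189 = 51.648 V.
P_out = V_A I_A + V_B I_B + V_C I_C = 67.124×2.01 + 12.187×1.09 + 51.648×5.55 = 134.92 + 13.284 + 286.65 = 434.85 W.
Ideal ⇒ P_in = P_out, so I_p = P_out/V_p = 434.85/230 = 1.89 A.

I_p ≈ 1.89 A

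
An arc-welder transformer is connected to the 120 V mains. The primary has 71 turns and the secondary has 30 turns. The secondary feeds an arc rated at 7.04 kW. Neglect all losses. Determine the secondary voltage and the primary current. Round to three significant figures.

V_s ≈ 50.7 V, I_p ≈ 58.7 A

V_s = V_p × N_s/N_p = 120 × 30/71 = 50.704 V.
I_s = P/V_s = 7040/50.704 = 138.84 A.
I_p = I_s × N_s/N_p = 138.84 × 30/71 = 58.7 A.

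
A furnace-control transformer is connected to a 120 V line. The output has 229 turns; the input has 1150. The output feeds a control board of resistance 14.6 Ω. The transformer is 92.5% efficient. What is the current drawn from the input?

V_out = 120 × 229/1150 = 23.896 V.
I_out = V_out/R = 23.896/14.6 = 1.6367 A.
P_out = V_out I_out = 23.896 × 1.6367 = 39.110 W.
P_in = P_out/η = 39.110/0.925 = 42.281 W.
I_in = P_in/V_in = 42.281/120 = 0.352 A.

I_in ≈ 0.352 A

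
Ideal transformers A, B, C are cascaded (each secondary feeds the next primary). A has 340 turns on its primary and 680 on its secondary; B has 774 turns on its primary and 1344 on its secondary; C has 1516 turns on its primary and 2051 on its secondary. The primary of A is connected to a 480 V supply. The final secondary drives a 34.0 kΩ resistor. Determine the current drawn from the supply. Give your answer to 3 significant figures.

I_supply ≈ 0.312 A

After A: V = 480.00 × 680/340 = 960.00 V.
After B: V = 960.00 × 1344/774 = 1667.0 V.
After C: V = 1667.0 × 2051/1516 = 2255.3 V.
I_load = 2255.3/34000 = 0.066331 A, so P_out = 2255.3 × 0.066331 = 149.59 W.
All ideal ⇒ P_in = P_out, so I_supply = 149.59/480 = 0.312 A.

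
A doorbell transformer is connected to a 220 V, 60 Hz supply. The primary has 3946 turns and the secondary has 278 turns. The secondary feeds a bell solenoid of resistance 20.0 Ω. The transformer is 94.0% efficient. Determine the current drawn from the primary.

V_s = 220 × 278/3946 = 15.499 V.
I_s = V_s/R = 15.499/20.0 = 0.77496 A.
P_out = V_s I_s = 15.499 × 0.77496 = 12.011 W.
P_in = P_out/η = 12.011/0.940 = 12.778 W.
I_p = P_in/V_p = 12.778/220 = 0.0581 A.

I_p ≈ 0.0581 A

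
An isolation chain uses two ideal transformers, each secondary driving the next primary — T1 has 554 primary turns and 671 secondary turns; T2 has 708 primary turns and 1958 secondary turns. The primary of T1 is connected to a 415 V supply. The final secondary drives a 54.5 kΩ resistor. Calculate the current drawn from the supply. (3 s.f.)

I_supply ≈ 0.0854 A

Secondary of T1: V = 415.00 × 671/554 = 502.64 V.
Secondary of T2: V = 502.64 × 1958/708 = 1390.1 V.
I_load = 1390.1/54500 = 0.025506 A, so P_out = 1390.1 × 0.025506 = 35.456 W.
All ideal ⇒ P_in = P_out, so I_supply = 35.456/415 = 0.0854 A.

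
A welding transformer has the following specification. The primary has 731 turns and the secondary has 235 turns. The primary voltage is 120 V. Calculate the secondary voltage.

V_s/V_p = N_s/N_p, so V_s = 120 × 235/731 = 38.6 V.

V_s ≈ 38.6 V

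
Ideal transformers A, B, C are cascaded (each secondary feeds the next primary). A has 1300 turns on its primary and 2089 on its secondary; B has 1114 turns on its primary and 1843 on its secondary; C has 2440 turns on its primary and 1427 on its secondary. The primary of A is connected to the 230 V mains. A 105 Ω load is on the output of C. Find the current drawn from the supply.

Secondary of A: V = 230.00 × 2089/1300 = 369.59 V.
Secondary of B: V = 369.59 × 1843/1114 = 611.45 V.
Secondary of C: V = 611.45 × 1427/2440 = 357.60 V.
I_load = 357.60/105 = 3.4057 A, so P_out = 357.60 × 3.4057 = 1217.9 W.
All ideal ⇒ P_in = P_out, so I_supply = 1217.9/230 = 5.30 A.

I_supply ≈ 5.30 A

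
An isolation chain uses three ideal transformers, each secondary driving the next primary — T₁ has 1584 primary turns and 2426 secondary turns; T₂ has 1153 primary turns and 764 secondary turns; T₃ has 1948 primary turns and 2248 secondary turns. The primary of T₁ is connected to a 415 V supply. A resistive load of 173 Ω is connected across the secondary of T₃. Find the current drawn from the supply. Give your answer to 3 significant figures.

After T₁: V = 415.00 × 2426/1584 = 635.60 V.
After T₂: V = 635.60 × 764/1153 = 421.16 V.
After T₃: V = 421.16 × 2248/1948 = 486.02 V.
I_load = 486.02/173 = 2.8094 A, so P_out = 486.02 × 2.8094 = 1365.4 W.
All ideal ⇒ P_in = P_out, so I_supply = 1365.4/415 = 3.29 A.

I_supply ≈ 3.29 A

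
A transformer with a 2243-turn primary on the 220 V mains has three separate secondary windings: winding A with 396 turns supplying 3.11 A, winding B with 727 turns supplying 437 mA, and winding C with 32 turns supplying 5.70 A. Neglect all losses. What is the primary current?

V_A = 220 × 396/2243 = 38.841 V; V_B = 220 × 727/2243 = 71.306 V; V_C = 220 × 32/2243 = 3.1387 V.
P_out = V_A I_A + V_B I_B + V_C I_C = 38.841×3.11 + 71.306×0.437 + 3.1387×5.70 = 120.80 + 31.161 + 17.890 = 169.85 W.
Ideal ⇒ P_in = P_out, so I_p = P_out/V_p = 169.85/220 = 0.772 A.

I_p ≈ 0.772 A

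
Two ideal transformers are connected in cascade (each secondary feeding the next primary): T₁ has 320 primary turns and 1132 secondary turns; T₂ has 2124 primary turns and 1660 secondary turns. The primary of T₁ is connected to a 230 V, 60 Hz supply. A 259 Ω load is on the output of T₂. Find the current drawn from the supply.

I_supply ≈ 6.79 A

Secondary of T₁: V = 230.00 × 1132/320 = 813.62 V.
Secondary of T₂: V = 813.62 × 1660/2124 = 635.88 V.
I_load = 635.88/259 = 2.4552 A, so P_out = 635.88 × 2.4552 = 1561.2 W.
All ideal ⇒ P_in = P_out, so I_supply = 1561.2/230 = 6.79 A.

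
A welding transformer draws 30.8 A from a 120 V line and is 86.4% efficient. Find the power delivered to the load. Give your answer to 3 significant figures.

P_in = V_p I_p = 120 × 30.8 = 3696.0 W.
P_out = η P_in = 0.864 × 3696.0 = 3190 W.

P_out ≈ 3190 W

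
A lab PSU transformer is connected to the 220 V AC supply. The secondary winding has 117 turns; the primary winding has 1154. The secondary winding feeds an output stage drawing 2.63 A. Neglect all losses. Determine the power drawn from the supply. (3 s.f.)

I_p = I_s × N_s/N_p = 2.63 × 117/1154 = 0.26665 A.
P = V_p I_p = 220 × 0.26665 = 58.7 W.

P ≈ 58.7 W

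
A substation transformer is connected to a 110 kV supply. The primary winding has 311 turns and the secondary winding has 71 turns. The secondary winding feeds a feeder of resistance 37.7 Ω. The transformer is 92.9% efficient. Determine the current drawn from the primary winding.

V_s = 110000 × 71/311 = 25113 V.
I_s = V_s/R = 25113/37.7 = 666.12 A.
P_out = V_s I_s = 25113 × 666.12 = 1.6728×10^7 W.
P_in = P_out/η = 1.6728×10^7/0.929 = 1.8006×10^7 W.
I_p = P_in/V_p = 1.8006×10^7/110000 = 164 A.

I_p ≈ 164 A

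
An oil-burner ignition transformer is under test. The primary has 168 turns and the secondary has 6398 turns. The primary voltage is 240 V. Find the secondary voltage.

V_s/V_p = N_s/N_p, so V_s = 240 × 6398/168 = 9140 V.

V_s ≈ 9140 V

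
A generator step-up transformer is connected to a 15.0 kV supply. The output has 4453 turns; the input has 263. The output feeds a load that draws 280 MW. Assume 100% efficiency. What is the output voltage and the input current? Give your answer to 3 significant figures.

V_out ≈ 254000 V, I_in ≈ 18700 A

V_out = V_in × N_out/N_in = 15000 × 4453/263 = 253970 V.
I_out = P/V_out = 2.80×10^8/253970 = 1102.5 A.
I_in = I_out × N_out/N_in = 1102.5 × 4453/263 = 18700 A.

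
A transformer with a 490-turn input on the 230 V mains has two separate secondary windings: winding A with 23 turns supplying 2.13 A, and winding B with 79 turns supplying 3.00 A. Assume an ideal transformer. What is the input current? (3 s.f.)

V_A = 230 × 23/490 = 10.796 V; V_B = 230 × 79/490 = 37.082 V.
P_out = V_A I_A + V_B I_B = 10.796×2.13 + 37.082×3.00 = 22.995 + 111.24 = 134.24 W.
Ideal ⇒ P_in = P_out, so I_in = P_out/V_in = 134.24/230 = 0.584 A.

I_in ≈ 0.584 A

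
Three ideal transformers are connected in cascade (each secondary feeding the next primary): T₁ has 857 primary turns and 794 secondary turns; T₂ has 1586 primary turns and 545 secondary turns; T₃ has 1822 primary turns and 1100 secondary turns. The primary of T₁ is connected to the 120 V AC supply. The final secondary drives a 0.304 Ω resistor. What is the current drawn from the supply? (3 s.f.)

I_supply ≈ 14.6 A

Secondary of T₁: V = 120.00 × 794/857 = 111.18 V.
Secondary of T₂: V = 111.18 × 545/1586 = 38.204 V.
Secondary of T₃: V = 38.204 × 1100/1822 = 23.065 V.
I_load = 23.065/0.304 = 75.873 A, so P_out = 23.065 × 75.873 = 1750.0 W.
All ideal ⇒ P_in = P_out, so I_supply = 1750.0/120 = 14.6 A.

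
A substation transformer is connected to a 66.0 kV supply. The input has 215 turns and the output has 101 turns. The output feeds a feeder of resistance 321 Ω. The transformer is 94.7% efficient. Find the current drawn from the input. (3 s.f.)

I_in ≈ 47.9 A

V_out = 66000 × 101/215 = 31005 V.
I_out = V_out/R = 31005/321 = 96.588 A.
P_out = V_out I_out = 31005 × 96.588 = 2.9947×10^6 W.
P_in = P_out/η = 2.9947×10^6/0.947 = 3.1623×10^6 W.
I_in = P_in/V_in = 3.1623×10^6/66000 = 47.9 A.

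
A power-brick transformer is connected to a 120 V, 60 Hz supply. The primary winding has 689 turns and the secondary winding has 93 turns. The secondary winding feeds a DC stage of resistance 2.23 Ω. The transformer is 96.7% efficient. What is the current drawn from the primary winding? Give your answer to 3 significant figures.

I_p ≈ 1.01 A

V_s = 120 × 93/689 = 16.197 V.
I_s = V_s/R = 16.197/2.23 = 7.2634 A.
P_out = V_s I_s = 16.197 × 7.2634 = 117.65 W.
P_in = P_out/η = 117.65/0.967 = 121.66 W.
I_p = P_in/V_p = 121.66/120 = 1.01 A.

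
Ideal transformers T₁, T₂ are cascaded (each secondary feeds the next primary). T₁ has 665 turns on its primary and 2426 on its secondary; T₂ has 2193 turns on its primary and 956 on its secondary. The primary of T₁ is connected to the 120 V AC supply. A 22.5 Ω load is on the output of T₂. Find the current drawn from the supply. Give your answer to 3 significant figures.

Secondary of T₁: V = 120.00 × 2426/665 = 437.77 V.
Secondary of T₂: V = 437.77 × 956/2193 = 190.84 V.
I_load = 190.84/22.5 = 8.4818 A, so P_out = 190.84 × 8.4818 = 1618.7 W.
All ideal ⇒ P_in = P_out, so I_supply = 1618.7/120 = 13.5 A.

I_supply ≈ 13.5 A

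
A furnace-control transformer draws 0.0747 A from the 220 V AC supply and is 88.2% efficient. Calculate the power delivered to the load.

P_in = V_p I_p = 220 × 0.0747 = 16.434 W.
P_out = η P_in = 0.882 × 16.434 = 14.5 W.

P_out ≈ 14.5 W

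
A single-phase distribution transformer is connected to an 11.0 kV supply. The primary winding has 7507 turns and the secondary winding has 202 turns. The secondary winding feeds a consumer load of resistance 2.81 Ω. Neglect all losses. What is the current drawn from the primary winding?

V_s = V_p × N_s/N_p = 11000 × 202/7507 = 295.99 V.
I_s = V_s/R = 295.99/2.81 = 105.33 A.
For an ideal transformer I_p N_p = I_s N_s, so I_p = 105.33 × 202/7507 = 2.83 A.

I_p ≈ 2.83 A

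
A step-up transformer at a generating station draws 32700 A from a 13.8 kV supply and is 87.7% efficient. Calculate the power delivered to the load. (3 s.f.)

P_in = V_p I_p = 13800 × 32700 = 4.5126×10^8 W.
P_out = η P_in = 0.877 × 4.5126×10^8 = 3.96×10^8 W.

P_out ≈ 3.96×10^8 W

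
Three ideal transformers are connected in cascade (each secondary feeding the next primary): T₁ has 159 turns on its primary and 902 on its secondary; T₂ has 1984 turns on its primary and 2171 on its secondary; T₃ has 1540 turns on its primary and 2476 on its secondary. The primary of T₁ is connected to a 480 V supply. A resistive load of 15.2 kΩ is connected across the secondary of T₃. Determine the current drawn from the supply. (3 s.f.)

I_supply ≈ 3.15 A

After T₁: V = 480.00 × 902/159 = 2723.0 V.
After T₂: V = 2723.0 × 2171/1984 = 2979.7 V.
After T₃: V = 2979.7 × 2476/1540 = 4790.7 V.
I_load = 4790.7/15200 = 0.31518 A, so P_out = 4790.7 × 0.31518 = 1509.9 W.
All ideal ⇒ P_in = P_out, so I_supply = 1509.9/480 = 3.15 A.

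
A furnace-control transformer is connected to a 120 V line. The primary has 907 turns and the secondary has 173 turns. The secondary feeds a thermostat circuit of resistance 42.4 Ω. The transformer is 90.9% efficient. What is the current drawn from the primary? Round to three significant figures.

V_s = 120 × 173/907 = 22.889 V.
I_s = V_s/R = 22.889/42.4 = 0.53983 A.
P_out = V_s I_s = 22.889 × 0.53983 = 12.356 W.
P_in = P_out/η = 12.356/0.909 = 13.593 W.
I_p = P_in/V_p = 13.593/120 = 0.113 A.

I_p ≈ 0.113 A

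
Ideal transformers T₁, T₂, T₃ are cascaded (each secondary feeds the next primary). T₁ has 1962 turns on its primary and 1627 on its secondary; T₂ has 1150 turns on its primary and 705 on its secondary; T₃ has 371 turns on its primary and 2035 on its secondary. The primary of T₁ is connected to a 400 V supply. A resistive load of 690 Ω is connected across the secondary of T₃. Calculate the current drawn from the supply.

Secondary of T₁: V = 400.00 × 1627/1962 = 331.70 V.
Secondary of T₂: V = 331.70 × 705/1150 = 203.35 V.
Secondary of T₃: V = 203.35 × 2035/371 = 1115.4 V.
I_load = 1115.4/690 = 1.6165 A, so P_out = 1115.4 × 1.6165 = 1803.1 W.
All ideal ⇒ P_in = P_out, so I_supply = 1803.1/400 = 4.51 A.

I_supply ≈ 4.51 A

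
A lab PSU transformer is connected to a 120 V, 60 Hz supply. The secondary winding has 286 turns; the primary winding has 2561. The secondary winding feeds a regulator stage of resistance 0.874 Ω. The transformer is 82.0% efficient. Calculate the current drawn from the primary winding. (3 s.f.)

V_s = 120 × 286/2561 = 13.401 V.
I_s = V_s/R = 13.401/0.874 = 15.333 A.
P_out = V_s I_s = 13.401 × 15.333 = 205.48 W.
P_in = P_out/η = 205.48/0.820 = 250.58 W.
I_p = P_in/V_p = 250.58/120 = 2.09 A.

I_p ≈ 2.09 A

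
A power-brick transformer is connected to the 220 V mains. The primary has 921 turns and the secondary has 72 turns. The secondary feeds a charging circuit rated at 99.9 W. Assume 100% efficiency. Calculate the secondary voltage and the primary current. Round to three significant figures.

V_s ≈ 17.2 V, I_p ≈ 0.454 A

V_s = V_p × N_s/N_p = 220 × 72/921 = 17.199 V.
I_s = P/V_s = 99.9/17.199 = 5.8086 A.
I_p = I_s × N_s/N_p = 5.8086 × 72/921 = 0.454 A.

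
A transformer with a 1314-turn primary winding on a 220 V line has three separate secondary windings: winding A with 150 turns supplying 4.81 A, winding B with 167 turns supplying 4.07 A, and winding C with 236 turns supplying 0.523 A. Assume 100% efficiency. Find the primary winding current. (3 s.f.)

V_A = 220 × 150/1314 = 25.114 V; V_B = 220 × 167/1314 = 27.960 V; V_C = 220 × 236/1314 = 39.513 V.
P_out = V_A I_A + V_B I_B + V_C I_C = 25.114×4.81 + 27.960×4.07 + 39.513×0.523 = 120.80 + 113.80 + 20.665 = 255.26 W.
Ideal ⇒ P_in = P_out, so I_p = P_out/V_p = 255.26/220 = 1.16 A.

I_p ≈ 1.16 A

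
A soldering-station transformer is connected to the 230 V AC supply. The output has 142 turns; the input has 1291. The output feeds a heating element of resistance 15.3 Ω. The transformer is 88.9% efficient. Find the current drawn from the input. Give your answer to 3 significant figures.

V_out = 230 × 142/1291 = 25.298 V.
I_out = V_out/R = 25.298/15.3 = 1.6535 A.
P_out = V_out I_out = 25.298 × 1.6535 = 41.830 W.
P_in = P_out/η = 41.830/0.889 = 47.053 W.
I_in = P_in/V_in = 47.053/230 = 0.205 A.

I_in ≈ 0.205 A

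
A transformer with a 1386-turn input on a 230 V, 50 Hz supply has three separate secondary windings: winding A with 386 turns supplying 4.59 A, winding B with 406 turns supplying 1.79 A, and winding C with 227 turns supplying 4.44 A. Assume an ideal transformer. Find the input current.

V_A = 230 × 386/1386 = 64.055 V; V_B = 230 × 406/1386 = 67.374 V; V_C = 230 × 227/1386 = 37.670 V.
P_out = V_A I_A + V_B I_B + V_C I_C = 64.055×4.59 + 67.374×1.79 + 37.670×4.44 = 294.01 + 120.60 + 167.25 = 581.86 W.
Ideal ⇒ P_in = P_out, so I_in = P_out/V_in = 581.86/230 = 2.53 A.

I_in ≈ 2.53 A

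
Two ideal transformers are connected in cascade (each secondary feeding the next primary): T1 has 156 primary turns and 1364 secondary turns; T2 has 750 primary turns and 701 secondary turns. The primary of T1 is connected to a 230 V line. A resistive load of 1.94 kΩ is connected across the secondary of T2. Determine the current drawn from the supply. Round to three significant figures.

I_supply ≈ 7.92 A

Secondary of T1: V = 230.00 × 1364/156 = 2011.0 V.
Secondary of T2: V = 2011.0 × 701/750 = 1879.6 V.
I_load = 1879.6/1940 = 0.96889 A, so P_out = 1879.6 × 0.96889 = 1821.2 W.
All ideal ⇒ P_in = P_out, so I_supply = 1821.2/230 = 7.92 A.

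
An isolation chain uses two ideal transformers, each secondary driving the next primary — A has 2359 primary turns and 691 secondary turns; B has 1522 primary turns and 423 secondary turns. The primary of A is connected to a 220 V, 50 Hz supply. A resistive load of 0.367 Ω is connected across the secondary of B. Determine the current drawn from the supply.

After A: V = 220.00 × 691/2359 = 64.443 V.
After B: V = 64.443 × 423/1522 = 17.910 V.
I_load = 17.910/0.367 = 48.801 A, so P_out = 17.910 × 48.801 = 874.04 W.
All ideal ⇒ P_in = P_out, so I_supply = 874.04/220 = 3.97 A.

I_supply ≈ 3.97 A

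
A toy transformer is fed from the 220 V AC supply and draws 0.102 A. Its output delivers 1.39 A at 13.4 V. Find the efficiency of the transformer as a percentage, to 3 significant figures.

η ≈ 83.0%

P_in = 220 × 0.102 = 22.4400 W.
P_out = 13.4 × 1.39 = 18.6260 W.
η = P_out/P_in = 18.6260/22.4400 = 0.830.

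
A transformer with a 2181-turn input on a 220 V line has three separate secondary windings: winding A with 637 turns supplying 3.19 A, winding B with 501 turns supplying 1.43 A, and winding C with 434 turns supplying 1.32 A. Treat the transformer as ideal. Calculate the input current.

I_in ≈ 1.52 A

V_A = 220 × 637/2181 = 64.255 V; V_B = 220 × 501/2181 = 50.536 V; V_C = 220 × 434/2181 = 43.778 V.
P_out = V_A I_A + V_B I_B + V_C I_C = 64.255×3.19 + 50.536×1.43 + 43.778×1.32 = 204.97 + 72.267 + 57.787 = 335.03 W.
Ideal ⇒ P_in = P_out, so I_in = P_out/V_in = 335.03/220 = 1.52 A.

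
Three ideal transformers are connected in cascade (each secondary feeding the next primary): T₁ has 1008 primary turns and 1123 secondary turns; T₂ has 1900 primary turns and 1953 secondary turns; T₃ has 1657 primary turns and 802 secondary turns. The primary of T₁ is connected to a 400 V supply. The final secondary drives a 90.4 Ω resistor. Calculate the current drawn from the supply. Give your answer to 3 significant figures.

After T₁: V = 400.00 × 1123/1008 = 445.63 V.
After T₂: V = 445.63 × 1953/1900 = 458.07 V.
After T₃: V = 458.07 × 802/1657 = 221.71 V.
I_load = 221.71/90.4 = 2.4525 A, so P_out = 221.71 × 2.4525 = 543.74 W.
All ideal ⇒ P_in = P_out, so I_supply = 543.74/400 = 1.36 A.

I_supply ≈ 1.36 A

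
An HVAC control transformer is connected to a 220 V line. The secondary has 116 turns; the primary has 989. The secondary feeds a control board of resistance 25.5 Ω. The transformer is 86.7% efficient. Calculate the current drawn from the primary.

V_s = 220 × 116/989 = 25.804 V.
I_s = V_s/R = 25.804/25.5 = 1.0119 A.
P_out = V_s I_s = 25.804 × 1.0119 = 26.111 W.
P_in = P_out/η = 26.111/0.867 = 30.117 W.
I_p = P_in/V_p = 30.117/220 = 0.137 A.

I_p ≈ 0.137 A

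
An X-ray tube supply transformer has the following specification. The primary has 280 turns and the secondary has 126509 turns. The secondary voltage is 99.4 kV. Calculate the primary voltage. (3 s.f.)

V_p ≈ 220 V

V_p/V_s = N_p/N_s, so V_p = 99400 × 280/126509 = 220 V.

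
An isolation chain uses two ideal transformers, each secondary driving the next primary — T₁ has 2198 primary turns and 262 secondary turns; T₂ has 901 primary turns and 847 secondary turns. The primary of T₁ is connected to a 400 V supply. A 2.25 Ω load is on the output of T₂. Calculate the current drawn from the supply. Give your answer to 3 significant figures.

After T₁: V = 400.00 × 262/2198 = 47.680 V.
After T₂: V = 47.680 × 847/901 = 44.822 V.
I_load = 44.822/2.25 = 19.921 A, so P_out = 44.822 × 19.921 = 892.90 W.
All ideal ⇒ P_in = P_out, so I_supply = 892.90/400 = 2.23 A.

I_supply ≈ 2.23 A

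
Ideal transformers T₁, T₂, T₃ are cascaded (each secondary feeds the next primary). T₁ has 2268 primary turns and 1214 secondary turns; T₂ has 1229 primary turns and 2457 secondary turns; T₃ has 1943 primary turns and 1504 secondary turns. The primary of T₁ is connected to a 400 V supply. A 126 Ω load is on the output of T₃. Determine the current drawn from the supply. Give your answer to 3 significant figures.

I_supply ≈ 2.18 A

Secondary of T₁: V = 400.00 × 1214/2268 = 214.11 V.
Secondary of T₂: V = 214.11 × 2457/1229 = 428.04 V.
Secondary of T₃: V = 428.04 × 1504/1943 = 331.33 V.
I_load = 331.33/126 = 2.6296 A, so P_out = 331.33 × 2.6296 = 871.28 W.
All ideal ⇒ P_in = P_out, so I_supply = 871.28/400 = 2.18 A.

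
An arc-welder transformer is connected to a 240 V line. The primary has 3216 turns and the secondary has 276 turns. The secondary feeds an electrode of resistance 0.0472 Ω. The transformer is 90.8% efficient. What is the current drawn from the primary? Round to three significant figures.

V_s = 240 × 276/3216 = 20.597 V.
I_s = V_s/R = 20.597/0.0472 = 436.38 A.
P_out = V_s I_s = 20.597 × 436.38 = 8988.1 W.
P_in = P_out/η = 8988.1/0.908 = 9898.8 W.
I_p = P_in/V_p = 9898.8/240 = 41.2 A.

I_p ≈ 41.2 A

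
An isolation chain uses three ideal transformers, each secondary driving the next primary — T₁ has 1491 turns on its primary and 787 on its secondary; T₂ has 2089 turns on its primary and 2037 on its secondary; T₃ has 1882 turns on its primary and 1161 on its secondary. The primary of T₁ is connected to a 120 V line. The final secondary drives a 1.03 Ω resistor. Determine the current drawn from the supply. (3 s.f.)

I_supply ≈ 11.7 A

After T₁: V = 120.00 × 787/1491 = 63.340 V.
After T₂: V = 63.340 × 2037/2089 = 61.763 V.
After T₃: V = 61.763 × 1161/1882 = 38.102 V.
I_load = 38.102/1.03 = 36.992 A, so P_out = 38.102 × 36.992 = 1409.5 W.
All ideal ⇒ P_in = P_out, so I_supply = 1409.5/120 = 11.7 A.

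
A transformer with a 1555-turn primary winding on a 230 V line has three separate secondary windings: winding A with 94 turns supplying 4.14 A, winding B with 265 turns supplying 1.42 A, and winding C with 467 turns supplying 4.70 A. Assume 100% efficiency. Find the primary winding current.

V_A = 230 × 94/1555 = 13.904 V; V_B = 230 × 265/1555 = 39.196 V; V_C = 230 × 467/1555 = 69.074 V.
P_out = V_A I_A + V_B I_B + V_C I_C = 13.904×4.14 + 39.196×1.42 + 69.074×4.70 = 57.561 + 55.659 + 324.65 = 437.87 W.
Ideal ⇒ P_in = P_out, so I_p = P_out/V_p = 437.87/230 = 1.90 A.

I_p ≈ 1.90 A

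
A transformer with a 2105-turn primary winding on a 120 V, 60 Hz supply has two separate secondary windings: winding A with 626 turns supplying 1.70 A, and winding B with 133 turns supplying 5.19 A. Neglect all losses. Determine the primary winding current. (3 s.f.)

V_A = 120 × 626/2105 = 35.686 V; V_B = 120 × 133/2105 = 7.5819 V.
P_out = V_A I_A + V_B I_B = 35.686×1.70 + 7.5819×5.19 = 60.667 + 39.350 = 100.02 W.
Ideal ⇒ P_in = P_out, so I_p = P_out/V_p = 100.02/120 = 0.833 A.

I_p ≈ 0.833 A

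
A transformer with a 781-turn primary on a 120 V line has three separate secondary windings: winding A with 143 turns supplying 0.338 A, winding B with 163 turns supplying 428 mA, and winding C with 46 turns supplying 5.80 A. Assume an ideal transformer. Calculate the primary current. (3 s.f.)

I_p ≈ 0.493 A

V_A = 120 × 143/781 = 21.972 V; V_B = 120 × 163/781 = 25.045 V; V_C = 120 × 46/781 = 7.0679 V.
P_out = V_A I_A + V_B I_B + V_C I_C = 21.972×0.338 + 25.045×0.428 + 7.0679×5.80 = 7.4265 + 10.719 + 40.994 = 59.139 W.
Ideal ⇒ P_in = P_out, so I_p = P_out/V_p = 59.139/120 = 0.493 A.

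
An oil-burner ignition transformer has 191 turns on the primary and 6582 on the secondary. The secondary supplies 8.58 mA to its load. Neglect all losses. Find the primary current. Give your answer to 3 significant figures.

For an ideal transformer I_p/I_s = N_s/N_p, so I_p = 0.00858 × 6582/191 = 0.296 A.

I_p ≈ 0.296 A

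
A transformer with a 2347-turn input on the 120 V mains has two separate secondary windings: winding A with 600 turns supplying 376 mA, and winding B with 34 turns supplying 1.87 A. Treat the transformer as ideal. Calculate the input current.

I_in ≈ 0.123 A

V_A = 120 × 600/2347 = 30.677 V; V_B = 120 × 34/2347 = 1.7384 V.
P_out = V_A I_A + V_B I_B = 30.677×0.376 + 1.7384×1.87 = 11.535 + 3.2508 = 14.786 W.
Ideal ⇒ P_in = P_out, so I_in = P_out/V_in = 14.786/120 = 0.123 A.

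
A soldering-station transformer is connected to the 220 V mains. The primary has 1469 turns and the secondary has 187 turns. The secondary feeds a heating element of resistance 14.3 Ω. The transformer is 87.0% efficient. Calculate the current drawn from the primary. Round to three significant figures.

V_s = 220 × 187/1469 = 28.005 V.
I_s = V_s/R = 28.005/14.3 = 1.9584 A.
P_out = V_s I_s = 28.005 × 1.9584 = 54.847 W.
P_in = P_out/η = 54.847/0.870 = 63.042 W.
I_p = P_in/V_p = 63.042/220 = 0.287 A.

I_p ≈ 0.287 A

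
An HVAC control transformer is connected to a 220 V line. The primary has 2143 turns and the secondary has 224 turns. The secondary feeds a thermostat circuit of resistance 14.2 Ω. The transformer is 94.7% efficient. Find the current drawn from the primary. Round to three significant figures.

I_p ≈ 0.179 A

V_s = 220 × 224/2143 = 22.996 V.
I_s = V_s/R = 22.996/14.2 = 1.6194 A.
P_out = V_s I_s = 22.996 × 1.6194 = 37.240 W.
P_in = P_out/η = 37.240/0.947 = 39.324 W.
I_p = P_in/V_p = 39.324/220 = 0.179 A.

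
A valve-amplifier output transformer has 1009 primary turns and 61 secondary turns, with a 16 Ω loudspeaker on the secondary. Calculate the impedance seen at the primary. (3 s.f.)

Z_p = (N_p/N_s)² × Z_s = (1009/61)² × 16 = 4380 Ω.

Z_p ≈ 4380 Ω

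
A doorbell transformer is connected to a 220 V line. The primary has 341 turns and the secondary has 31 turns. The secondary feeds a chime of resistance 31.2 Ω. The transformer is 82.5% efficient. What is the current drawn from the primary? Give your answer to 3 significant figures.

I_p ≈ 0.0706 A

V_s = 220 × 31/341 = 20.000 V.
I_s = V_s/R = 20.000/31.2 = 0.64103 A.
P_out = V_s I_s = 20.000 × 0.64103 = 12.821 W.
P_in = P_out/η = 12.821/0.825 = 15.540 W.
I_p = P_in/V_p = 15.540/220 = 0.0706 A.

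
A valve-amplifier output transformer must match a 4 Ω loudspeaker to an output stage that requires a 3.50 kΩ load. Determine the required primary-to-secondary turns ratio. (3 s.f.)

Z_p/Z_s = (N_p/N_s)², so N_p/N_s = √(3500/4) = √875 = 29.6.

N_p/N_s ≈ 29.6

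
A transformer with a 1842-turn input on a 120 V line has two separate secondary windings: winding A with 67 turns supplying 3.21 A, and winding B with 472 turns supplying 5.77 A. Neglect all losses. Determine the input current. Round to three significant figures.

I_in ≈ 1.60 A

V_A = 120 × 67/1842 = 4.3648 V; V_B = 120 × 472/1842 = 30.749 V.
P_out = V_A I_A + V_B I_B = 4.3648×3.21 + 30.749×5.77 = 14.011 + 177.42 = 191.43 W.
Ideal ⇒ P_in = P_out, so I_in = P_out/V_in = 191.43/120 = 1.60 A.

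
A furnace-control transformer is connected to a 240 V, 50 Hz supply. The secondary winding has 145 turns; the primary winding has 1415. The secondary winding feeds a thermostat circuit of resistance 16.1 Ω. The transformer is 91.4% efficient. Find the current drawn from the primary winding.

V_s = 240 × 145/1415 = 24.594 V.
I_s = V_s/R = 24.594/16.1 = 1.5276 A.
P_out = V_s I_s = 24.594 × 1.5276 = 37.568 W.
P_in = P_out/η = 37.568/0.914 = 41.103 W.
I_p = P_in/V_p = 41.103/240 = 0.171 A.

I_p ≈ 0.171 A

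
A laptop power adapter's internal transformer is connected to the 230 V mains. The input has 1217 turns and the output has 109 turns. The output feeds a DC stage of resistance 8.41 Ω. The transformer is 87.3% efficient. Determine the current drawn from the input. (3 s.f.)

V_out = 230 × 109/1217 = 20.600 V.
I_out = V_out/R = 20.600/8.41 = 2.4494 A.
P_out = V_out I_out = 20.600 × 2.4494 = 50.458 W.
P_in = P_out/η = 50.458/0.873 = 57.799 W.
I_in = P_in/V_in = 57.799/230 = 0.251 A.

I_in ≈ 0.251 A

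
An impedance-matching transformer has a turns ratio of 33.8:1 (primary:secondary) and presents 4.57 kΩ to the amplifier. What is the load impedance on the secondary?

Z_s ≈ 4.00 Ω

Z_s = Z_p/(N_p/N_s)² = 4570/33.8² = 4.00 Ω.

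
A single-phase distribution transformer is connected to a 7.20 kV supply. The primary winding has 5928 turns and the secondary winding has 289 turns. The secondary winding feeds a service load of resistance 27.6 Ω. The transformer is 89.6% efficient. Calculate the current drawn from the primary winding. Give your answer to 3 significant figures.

I_p ≈ 0.692 A

V_s = 7200 × 289/5928 = 351.01 V.
I_s = V_s/R = 351.01/27.6 = 12.718 A.
P_out = V_s I_s = 351.01 × 12.718 = 4464.1 W.
P_in = P_out/η = 4464.1/0.896 = 4982.3 W.
I_p = P_in/V_p = 4982.3/7200 = 0.692 A.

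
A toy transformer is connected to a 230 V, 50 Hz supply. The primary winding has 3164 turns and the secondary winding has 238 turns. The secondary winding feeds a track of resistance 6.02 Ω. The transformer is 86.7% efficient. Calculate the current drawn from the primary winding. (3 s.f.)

I_p ≈ 0.249 A

V_s = 230 × 238/3164 = 17.301 V.
I_s = V_s/R = 17.301/6.02 = 2.8739 A.
P_out = V_s I_s = 17.301 × 2.8739 = 49.721 W.
P_in = P_out/η = 49.721/0.867 = 57.348 W.
I_p = P_in/V_p = 57.348/230 = 0.249 A.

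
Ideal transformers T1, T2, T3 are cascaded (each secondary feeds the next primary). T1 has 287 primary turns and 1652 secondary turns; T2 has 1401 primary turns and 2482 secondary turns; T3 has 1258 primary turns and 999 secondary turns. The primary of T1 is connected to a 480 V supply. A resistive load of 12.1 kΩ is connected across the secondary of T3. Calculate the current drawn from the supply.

I_supply ≈ 2.60 A

Secondary of T1: V = 480.00 × 1652/287 = 2762.9 V.
Secondary of T2: V = 2762.9 × 2482/1401 = 4894.8 V.
Secondary of T3: V = 4894.8 × 999/1258 = 3887.0 V.
I_load = 3887.0/12100 = 0.32124 A, so P_out = 3887.0 × 0.32124 = 1248.7 W.
All ideal ⇒ P_in = P_out, so I_supply = 1248.7/480 = 2.60 A.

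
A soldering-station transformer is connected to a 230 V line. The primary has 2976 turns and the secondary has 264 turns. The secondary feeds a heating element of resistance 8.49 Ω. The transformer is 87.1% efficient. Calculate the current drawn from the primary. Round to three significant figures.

I_p ≈ 0.245 A

V_s = 230 × 264/2976 = 20.403 V.
I_s = V_s/R = 20.403/8.49 = 2.4032 A.
P_out = V_s I_s = 20.403 × 2.4032 = 49.033 W.
P_in = P_out/η = 49.033/0.871 = 56.295 W.
I_p = P_in/V_p = 56.295/230 = 0.245 A.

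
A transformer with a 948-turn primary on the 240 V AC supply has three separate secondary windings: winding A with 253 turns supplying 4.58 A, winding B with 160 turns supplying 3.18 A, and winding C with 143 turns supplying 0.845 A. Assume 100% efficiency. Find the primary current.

V_A = 240 × 253/948 = 64.051 V; V_B = 240 × 160/948 = 40.506 V; V_C = 240 × 143/948 = 36.203 V.
P_out = V_A I_A + V_B I_B + V_C I_C = 64.051×4.58 + 40.506×3.18 + 36.203×0.845 = 293.35 + 128.81 + 30.591 = 452.75 W.
Ideal ⇒ P_in = P_out, so I_p = P_out/V_p = 452.75/240 = 1.89 A.

I_p ≈ 1.89 A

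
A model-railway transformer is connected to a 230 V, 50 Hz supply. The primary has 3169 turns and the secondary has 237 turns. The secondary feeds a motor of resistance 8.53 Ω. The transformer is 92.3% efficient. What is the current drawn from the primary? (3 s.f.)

V_s = 230 × 237/3169 = 17.201 V.
I_s = V_s/R = 17.201/8.53 = 2.0165 A.
P_out = V_s I_s = 17.201 × 2.0165 = 34.686 W.
P_in = P_out/η = 34.686/0.923 = 37.580 W.
I_p = P_in/V_p = 37.580/230 = 0.163 A.

I_p ≈ 0.163 A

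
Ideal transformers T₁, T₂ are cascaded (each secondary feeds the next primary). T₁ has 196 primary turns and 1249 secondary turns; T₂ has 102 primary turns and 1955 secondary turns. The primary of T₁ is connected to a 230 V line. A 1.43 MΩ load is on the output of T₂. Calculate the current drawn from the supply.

After T₁: V = 230.00 × 1249/196 = 1465.7 V.
After T₂: V = 1465.7 × 1955/102 = 28092 V.
I_load = 28092/(1.43×10^6) = 0.019645 A, so P_out = 28092 × 0.019645 = 551.86 W.
All ideal ⇒ P_in = P_out, so I_supply = 551.86/230 = 2.40 A.

I_supply ≈ 2.40 A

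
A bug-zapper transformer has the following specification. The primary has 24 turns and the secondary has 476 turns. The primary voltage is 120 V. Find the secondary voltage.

V_s/V_p = N_s/N_p, so V_s = 120 × 476/24 = 2380 V.

V_s ≈ 2380 V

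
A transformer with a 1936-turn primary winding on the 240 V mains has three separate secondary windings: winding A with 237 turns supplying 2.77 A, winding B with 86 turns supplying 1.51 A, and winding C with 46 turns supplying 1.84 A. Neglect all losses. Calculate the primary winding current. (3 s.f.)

V_A = 240 × 237/1936 = 29.380 V; V_B = 240 × 86/1936 = 10.661 V; V_C = 240 × 46/1936 = 5.7025 V.
P_out = V_A I_A + V_B I_B + V_C I_C = 29.380×2.77 + 10.661×1.51 + 5.7025×1.84 = 81.383 + 16.098 + 10.493 = 107.97 W.
Ideal ⇒ P_in = P_out, so I_p = P_out/V_p = 107.97/240 = 0.450 A.

I_p ≈ 0.450 A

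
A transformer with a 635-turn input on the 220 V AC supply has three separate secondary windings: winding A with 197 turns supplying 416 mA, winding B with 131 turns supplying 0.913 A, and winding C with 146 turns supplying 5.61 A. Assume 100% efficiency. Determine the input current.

V_A = 220 × 197/635 = 68.252 V; V_B = 220 × 131/635 = 45.386 V; V_C = 220 × 146/635 = 50.583 V.
P_out = V_A I_A + V_B I_B + V_C I_C = 68.252×0.416 + 45.386×0.913 + 50.583×5.61 = 28.393 + 41.437 + 283.77 = 353.60 W.
Ideal ⇒ P_in = P_out, so I_in = P_out/V_in = 353.60/220 = 1.61 A.

I_in ≈ 1.61 A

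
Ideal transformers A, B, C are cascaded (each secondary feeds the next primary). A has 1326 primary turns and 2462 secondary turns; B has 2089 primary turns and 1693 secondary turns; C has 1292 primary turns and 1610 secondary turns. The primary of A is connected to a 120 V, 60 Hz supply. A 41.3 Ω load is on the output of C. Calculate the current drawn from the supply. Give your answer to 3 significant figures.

I_supply ≈ 10.2 A

After A: V = 120.00 × 2462/1326 = 222.81 V.
After B: V = 222.81 × 1693/2089 = 180.57 V.
After C: V = 180.57 × 1610/1292 = 225.01 V.
I_load = 225.01/41.3 = 5.4483 A, so P_out = 225.01 × 5.4483 = 1225.9 W.
All ideal ⇒ P_in = P_out, so I_supply = 1225.9/120 = 10.2 A.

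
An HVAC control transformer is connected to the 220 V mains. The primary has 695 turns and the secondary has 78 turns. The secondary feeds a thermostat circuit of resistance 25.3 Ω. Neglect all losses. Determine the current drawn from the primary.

I_p ≈ 0.110 A

V_s = V_p × N_s/N_p = 220 × 78/695 = 24.691 V.
I_s = V_s/R = 24.691/25.3 = 0.97591 A.
For an ideal transformer I_p N_p = I_s N_s, so I_p = 0.97591 × 78/695 = 0.110 A.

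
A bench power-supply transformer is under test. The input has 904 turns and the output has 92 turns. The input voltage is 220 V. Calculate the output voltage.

V_out/V_in = N_out/N_in, so V_out = 220 × 92/904 = 22.4 V.

V_out ≈ 22.4 V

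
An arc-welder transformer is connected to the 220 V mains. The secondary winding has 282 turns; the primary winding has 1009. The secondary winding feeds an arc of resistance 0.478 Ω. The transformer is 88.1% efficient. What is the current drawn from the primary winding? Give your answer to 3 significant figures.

I_p ≈ 40.8 A

V_s = 220 × 282/1009 = 61.487 V.
I_s = V_s/R = 61.487/0.478 = 128.63 A.
P_out = V_s I_s = 61.487 × 128.63 = 7909.2 W.
P_in = P_out/η = 7909.2/0.881 = 8977.5 W.
I_p = P_in/V_p = 8977.5/220 = 40.8 A.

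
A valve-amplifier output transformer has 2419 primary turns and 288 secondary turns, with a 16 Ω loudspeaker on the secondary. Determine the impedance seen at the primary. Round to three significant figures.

Z_p ≈ 1130 Ω

Z_p = (N_p/N_s)² × Z_s = (2419/288)² × 16 = 1130 Ω.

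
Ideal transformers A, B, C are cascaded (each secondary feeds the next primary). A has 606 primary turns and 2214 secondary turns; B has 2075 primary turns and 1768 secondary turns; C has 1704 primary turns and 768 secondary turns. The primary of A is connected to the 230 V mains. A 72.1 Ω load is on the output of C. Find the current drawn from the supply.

I_supply ≈ 6.28 A

After A: V = 230.00 × 2214/606 = 840.30 V.
After B: V = 840.30 × 1768/2075 = 715.97 V.
After C: V = 715.97 × 768/1704 = 322.69 V.
I_load = 322.69/72.1 = 4.4756 A, so P_out = 322.69 × 4.4756 = 1444.2 W.
All ideal ⇒ P_in = P_out, so I_supply = 1444.2/230 = 6.28 A.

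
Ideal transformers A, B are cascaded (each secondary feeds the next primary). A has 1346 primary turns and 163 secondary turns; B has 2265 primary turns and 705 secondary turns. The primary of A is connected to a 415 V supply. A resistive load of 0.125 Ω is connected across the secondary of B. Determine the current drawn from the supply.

I_supply ≈ 4.72 A

After A: V = 415.00 × 163/1346 = 50.256 V.
After B: V = 50.256 × 705/2265 = 15.643 V.
I_load = 15.643/0.125 = 125.14 A, so P_out = 15.643 × 125.14 = 1957.6 W.
All ideal ⇒ P_in = P_out, so I_supply = 1957.6/415 = 4.72 A.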